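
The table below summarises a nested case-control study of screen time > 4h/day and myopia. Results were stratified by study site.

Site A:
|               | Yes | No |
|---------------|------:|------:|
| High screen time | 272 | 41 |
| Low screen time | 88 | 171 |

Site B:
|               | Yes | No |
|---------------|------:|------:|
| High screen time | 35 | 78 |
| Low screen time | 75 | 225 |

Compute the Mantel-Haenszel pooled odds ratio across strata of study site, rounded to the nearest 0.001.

OR_MH = Σ(aᵢdᵢ/nᵢ) / Σ(bᵢcᵢ/nᵢ), where nᵢ is the stratum total.
Stratum 1 (Site A): n = 572; a·d/n = 272·171/572 = 81.3147; b·c/n = 41·88/572 = 6.3077
Stratum 2 (Site B): n = 413; a·d/n = 35·225/413 = 19.0678; b·c/n = 78·75/413 = 14.1646
OR_MH = (81.3147 + 19.0678) / (6.3077 + 14.1646) = 100.3825 / 20.4723 = 4.90332

4.903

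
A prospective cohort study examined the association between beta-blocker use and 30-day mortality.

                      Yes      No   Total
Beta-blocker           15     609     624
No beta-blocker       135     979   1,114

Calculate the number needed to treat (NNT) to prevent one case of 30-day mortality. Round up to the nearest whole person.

Risk in treated group = 15/624 = 0.02404; risk in control = 135/1114 = 0.12118.
Absolute risk reduction = 0.12118 − 0.02404 = 0.09715
NNT = 1 / ARR = 1 / 0.09715 = 10.294 → round up → 11

11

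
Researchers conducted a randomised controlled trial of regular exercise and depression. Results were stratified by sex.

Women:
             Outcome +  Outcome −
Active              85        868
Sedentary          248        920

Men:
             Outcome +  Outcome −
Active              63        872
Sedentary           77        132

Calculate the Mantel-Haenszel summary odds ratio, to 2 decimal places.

0.28

OR_MH = Σ(aᵢdᵢ/nᵢ) / Σ(bᵢcᵢ/nᵢ), where nᵢ is the stratum total.
Stratum 1 (Women): n = 2121; a·d/n = 85·920/2121 = 36.8694; b·c/n = 868·248/2121 = 101.4917
Stratum 2 (Men): n = 1144; a·d/n = 63·132/1144 = 7.2692; b·c/n = 872·77/1144 = 58.6923
OR_MH = (36.8694 + 7.2692) / (101.4917 + 58.6923) = 44.1386 / 160.1841 = 0.27555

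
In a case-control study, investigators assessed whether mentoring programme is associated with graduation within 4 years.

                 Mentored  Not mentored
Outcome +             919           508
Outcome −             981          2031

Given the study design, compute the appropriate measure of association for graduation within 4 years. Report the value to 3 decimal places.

3.745

Reading the table with exposure as columns: a = 919 (Mentored, case), b = 981 (Mentored, non-case), c = 508 (Not mentored, case), d = 2031.
This is a case-control study: participants were sampled on outcome status, so risks in the source population cannot be estimated directly — relative risk is not valid here. The odds ratio is the appropriate measure.
OR = (a·d)/(b·c) = (919 × 2031) / (981 × 508) = 1866489 / 498348 = 3.74535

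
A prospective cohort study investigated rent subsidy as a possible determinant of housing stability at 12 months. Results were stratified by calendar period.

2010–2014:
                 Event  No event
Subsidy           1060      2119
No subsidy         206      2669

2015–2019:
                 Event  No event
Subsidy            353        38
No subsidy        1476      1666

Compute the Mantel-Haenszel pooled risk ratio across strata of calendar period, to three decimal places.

RR_MH = Σ(aᵢ·n₀ᵢ/nᵢ) / Σ(cᵢ·n₁ᵢ/nᵢ), with n₁ᵢ = aᵢ+bᵢ (exposed), n₀ᵢ = cᵢ+dᵢ (unexposed), nᵢ = n₁ᵢ+n₀ᵢ.
Stratum 1 (2010–2014): n₁ = 3179, n₀ = 2875, n = 6054; a·n₀/n = 1060·2875/6054 = 503.3862; c·n₁/n = 206·3179/6054 = 108.1721
Stratum 2 (2015–2019): n₁ = 391, n₀ = 3142, n = 3533; a·n₀/n = 353·3142/3533 = 313.9332; c·n₁/n = 1476·391/3533 = 163.3501
RR_MH = (503.3862 + 313.9332) / (108.1721 + 163.3501) = 817.3194 / 271.5222 = 3.01014

3.010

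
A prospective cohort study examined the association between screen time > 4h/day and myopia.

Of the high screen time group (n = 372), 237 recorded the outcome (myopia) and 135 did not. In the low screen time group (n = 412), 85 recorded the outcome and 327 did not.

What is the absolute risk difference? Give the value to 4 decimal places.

From the description: a = 237, b = 135, c = 85, d = 327.
Risk in exposed = 237/372 = 0.637097; risk in unexposed = 85/412 = 0.206311.
Risk difference = 0.637097 − 0.206311 = 0.430786

0.4308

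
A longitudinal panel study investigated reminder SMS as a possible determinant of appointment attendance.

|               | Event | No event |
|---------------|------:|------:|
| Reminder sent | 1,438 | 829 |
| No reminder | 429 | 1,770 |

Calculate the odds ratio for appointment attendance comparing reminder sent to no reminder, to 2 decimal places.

7.16

Cells: a = 1438, b = 829, c = 429, d = 1770.
OR = (a·d)/(b·c) = (1438 × 1770) / (829 × 429) = 2545260 / 355641 = 7.15682
The odds of appointment attendance are about 7.16 times as high in the reminder sent group.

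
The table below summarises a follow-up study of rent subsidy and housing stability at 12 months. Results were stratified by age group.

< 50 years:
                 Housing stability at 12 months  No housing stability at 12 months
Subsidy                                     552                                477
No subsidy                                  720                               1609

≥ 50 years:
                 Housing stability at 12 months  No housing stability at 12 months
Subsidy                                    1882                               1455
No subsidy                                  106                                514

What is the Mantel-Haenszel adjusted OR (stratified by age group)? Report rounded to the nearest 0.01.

3.60

OR_MH = Σ(aᵢdᵢ/nᵢ) / Σ(bᵢcᵢ/nᵢ), where nᵢ is the stratum total.
Stratum 1 (< 50 years): n = 3358; a·d/n = 552·1609/3358 = 264.4932; b·c/n = 477·720/3358 = 102.2752
Stratum 2 (≥ 50 years): n = 3957; a·d/n = 1882·514/3957 = 244.4650; b·c/n = 1455·106/3957 = 38.9765
OR_MH = (264.4932 + 244.4650) / (102.2752 + 38.9765) = 508.9581 / 141.2517 = 3.60320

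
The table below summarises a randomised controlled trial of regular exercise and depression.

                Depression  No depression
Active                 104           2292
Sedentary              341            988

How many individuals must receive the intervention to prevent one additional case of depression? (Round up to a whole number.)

Risk in treated group = 104/2396 = 0.04341; risk in control = 341/1329 = 0.25658.
Absolute risk reduction = 0.25658 − 0.04341 = 0.21318
NNT = 1 / ARR = 1 / 0.21318 = 4.691 → round up → 5

5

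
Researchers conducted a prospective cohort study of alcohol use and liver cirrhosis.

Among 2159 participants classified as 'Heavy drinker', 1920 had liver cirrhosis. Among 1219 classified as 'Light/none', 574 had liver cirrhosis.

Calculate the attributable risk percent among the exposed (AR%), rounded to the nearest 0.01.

From the description: a = 1920, b = 239, c = 574, d = 645.
Risk in exposed = 1920/2159 = 0.88930; risk in unexposed = 574/1219 = 0.47088.
RR = 0.88930/0.47088 = 1.88860
AR% = (RR − 1)/RR × 100 = (1.88860 − 1)/1.88860 × 100 = 47.0508%

47.05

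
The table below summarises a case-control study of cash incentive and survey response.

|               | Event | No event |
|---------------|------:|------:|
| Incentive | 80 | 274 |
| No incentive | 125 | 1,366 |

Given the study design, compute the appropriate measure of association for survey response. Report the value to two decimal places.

Cells: a = 80, b = 274, c = 125, d = 1366.
This is a case-control study: participants were sampled on outcome status, so risks in the source population cannot be estimated directly — relative risk is not valid here. The odds ratio is the appropriate measure.
OR = (a·d)/(b·c) = (80 × 1366) / (274 × 125) = 109280 / 34250 = 3.19066

3.19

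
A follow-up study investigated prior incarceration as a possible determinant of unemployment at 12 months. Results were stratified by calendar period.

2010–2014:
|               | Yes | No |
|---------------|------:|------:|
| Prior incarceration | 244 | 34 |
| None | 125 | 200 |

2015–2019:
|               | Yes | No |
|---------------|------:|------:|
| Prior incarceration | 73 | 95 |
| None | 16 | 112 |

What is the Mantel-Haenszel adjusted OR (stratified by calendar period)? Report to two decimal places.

8.91

OR_MH = Σ(aᵢdᵢ/nᵢ) / Σ(bᵢcᵢ/nᵢ), where nᵢ is the stratum total.
Stratum 1 (2010–2014): n = 603; a·d/n = 244·200/603 = 80.9287; b·c/n = 34·125/603 = 7.0481
Stratum 2 (2015–2019): n = 296; a·d/n = 73·112/296 = 27.6216; b·c/n = 95·16/296 = 5.1351
OR_MH = (80.9287 + 27.6216) / (7.0481 + 5.1351) = 108.5503 / 12.1832 = 8.90982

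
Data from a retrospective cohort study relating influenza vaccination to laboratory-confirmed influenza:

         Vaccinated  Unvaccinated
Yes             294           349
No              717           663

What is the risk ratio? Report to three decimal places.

0.843

Reading the table with exposure as columns: a = 294 (Vaccinated, case), b = 717 (Vaccinated, non-case), c = 349 (Unvaccinated, case), d = 663.
Risk in exposed = 294/1011 = 0.29080; risk in unexposed = 349/1012 = 0.34486.
RR = 0.29080 / 0.34486 = 0.84324
The risk is 16% lower among the exposed than among the unexposed.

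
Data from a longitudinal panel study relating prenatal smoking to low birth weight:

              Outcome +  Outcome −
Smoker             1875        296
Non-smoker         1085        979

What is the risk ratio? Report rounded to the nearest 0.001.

1.643

Cells: a = 1875, b = 296, c = 1085, d = 979.
Risk in exposed = 1875/2171 = 0.86366; risk in unexposed = 1085/2064 = 0.52568.
RR = 0.86366 / 0.52568 = 1.64294
The risk among the exposed is 1.64 times that among the unexposed.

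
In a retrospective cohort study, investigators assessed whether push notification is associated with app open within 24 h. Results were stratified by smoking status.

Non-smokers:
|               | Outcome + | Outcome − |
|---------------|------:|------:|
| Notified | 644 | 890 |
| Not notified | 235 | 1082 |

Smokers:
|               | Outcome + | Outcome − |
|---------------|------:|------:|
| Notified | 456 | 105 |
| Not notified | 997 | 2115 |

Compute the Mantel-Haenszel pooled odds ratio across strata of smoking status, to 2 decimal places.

OR_MH = Σ(aᵢdᵢ/nᵢ) / Σ(bᵢcᵢ/nᵢ), where nᵢ is the stratum total.
Stratum 1 (Non-smokers): n = 2851; a·d/n = 644·1082/2851 = 244.4083; b·c/n = 890·235/2851 = 73.3602
Stratum 2 (Smokers): n = 3673; a·d/n = 456·2115/3673 = 262.5756; b·c/n = 105·997/3673 = 28.5012
OR_MH = (244.4083 + 262.5756) / (73.3602 + 28.5012) = 506.9838 / 101.8614 = 4.97719

4.98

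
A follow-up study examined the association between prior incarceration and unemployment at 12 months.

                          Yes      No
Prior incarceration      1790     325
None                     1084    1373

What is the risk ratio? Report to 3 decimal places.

1.918

Cells: a = 1790, b = 325, c = 1084, d = 1373.
Risk in exposed = 1790/2115 = 0.84634; risk in unexposed = 1084/2457 = 0.44119.
RR = 0.84634 / 0.44119 = 1.91831
The risk among the exposed is 1.92 times that among the unexposed.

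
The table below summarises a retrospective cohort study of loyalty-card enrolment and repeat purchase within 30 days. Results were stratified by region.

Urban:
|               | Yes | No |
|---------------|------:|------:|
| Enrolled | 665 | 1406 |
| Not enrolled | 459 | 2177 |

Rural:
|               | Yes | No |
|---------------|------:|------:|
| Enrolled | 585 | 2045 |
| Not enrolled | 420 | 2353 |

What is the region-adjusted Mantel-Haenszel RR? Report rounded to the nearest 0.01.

RR_MH = Σ(aᵢ·n₀ᵢ/nᵢ) / Σ(cᵢ·n₁ᵢ/nᵢ), with n₁ᵢ = aᵢ+bᵢ (exposed), n₀ᵢ = cᵢ+dᵢ (unexposed), nᵢ = n₁ᵢ+n₀ᵢ.
Stratum 1 (Urban): n₁ = 2071, n₀ = 2636, n = 4707; a·n₀/n = 665·2636/4707 = 372.4113; c·n₁/n = 459·2071/4707 = 201.9522
Stratum 2 (Rural): n₁ = 2630, n₀ = 2773, n = 5403; a·n₀/n = 585·2773/5403 = 300.2415; c·n₁/n = 420·2630/5403 = 204.4420
RR_MH = (372.4113 + 300.2415) / (201.9522 + 204.4420) = 672.6528 / 406.3942 = 1.65517

1.66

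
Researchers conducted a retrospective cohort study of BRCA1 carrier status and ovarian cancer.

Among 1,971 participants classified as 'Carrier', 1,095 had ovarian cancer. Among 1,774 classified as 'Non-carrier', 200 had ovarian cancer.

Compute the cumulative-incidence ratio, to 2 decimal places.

4.93

From the description: a = 1095, b = 876, c = 200, d = 1574.
Risk in exposed = 1095/1971 = 0.55556; risk in unexposed = 200/1774 = 0.11274.
RR = 0.55556 / 0.11274 = 4.92778
The risk among the exposed is 4.93 times that among the unexposed.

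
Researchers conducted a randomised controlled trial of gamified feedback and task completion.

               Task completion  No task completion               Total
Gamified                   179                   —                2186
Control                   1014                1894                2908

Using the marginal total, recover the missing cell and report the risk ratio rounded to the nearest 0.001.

0.235

The missing cell is in the exposed row: 2186 − 179 = 2007.
So a = 179, b = 2007, c = 1014, d = 1894.
RR = [a/(a+b)] / [c/(c+d)] = (179/2186) / (1014/2908) = 0.08188/0.34869 = 0.23483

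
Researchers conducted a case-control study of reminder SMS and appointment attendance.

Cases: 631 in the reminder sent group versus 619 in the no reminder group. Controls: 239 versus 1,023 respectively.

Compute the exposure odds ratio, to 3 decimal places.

4.363

From the description: a = 631, b = 239, c = 619, d = 1023.
OR = (a·d)/(b·c) = (631 × 1023) / (239 × 619) = 645513 / 147941 = 4.36331
The odds of appointment attendance are about 4.36 times as high in the reminder sent group.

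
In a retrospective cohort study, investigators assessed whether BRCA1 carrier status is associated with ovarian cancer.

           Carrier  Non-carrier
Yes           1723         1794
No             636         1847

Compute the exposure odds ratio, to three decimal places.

Reading the table with exposure as columns: a = 1723 (Carrier, case), b = 636 (Carrier, non-case), c = 1794 (Non-carrier, case), d = 1847.
OR = (a·d)/(b·c) = (1723 × 1847) / (636 × 1794) = 3182381 / 1140984 = 2.78915
The odds of ovarian cancer are about 2.79 times as high in the carrier group.

2.789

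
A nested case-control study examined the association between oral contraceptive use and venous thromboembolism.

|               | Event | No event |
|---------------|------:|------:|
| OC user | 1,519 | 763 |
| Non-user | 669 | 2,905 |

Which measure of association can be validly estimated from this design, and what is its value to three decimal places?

8.645

Cells: a = 1519, b = 763, c = 669, d = 2905.
This is a nested case-control study: participants were sampled on outcome status, so risks in the source population cannot be estimated directly — relative risk is not valid here. The odds ratio is the appropriate measure.
OR = (a·d)/(b·c) = (1519 × 2905) / (763 × 669) = 4412695 / 510447 = 8.64477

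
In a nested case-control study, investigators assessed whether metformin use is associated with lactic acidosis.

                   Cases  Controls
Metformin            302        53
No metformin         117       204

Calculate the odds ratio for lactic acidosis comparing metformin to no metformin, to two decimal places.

9.94

Cells: a = 302, b = 53, c = 117, d = 204.
OR = (a·d)/(b·c) = (302 × 204) / (53 × 117) = 61608 / 6201 = 9.93517
The odds of lactic acidosis are about 9.94 times as high in the metformin group.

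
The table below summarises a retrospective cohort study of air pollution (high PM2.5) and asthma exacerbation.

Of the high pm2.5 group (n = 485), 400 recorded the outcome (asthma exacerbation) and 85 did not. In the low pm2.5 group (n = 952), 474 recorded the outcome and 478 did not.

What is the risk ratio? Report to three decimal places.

1.656

From the description: a = 400, b = 85, c = 474, d = 478.
Risk in exposed = 400/485 = 0.82474; risk in unexposed = 474/952 = 0.49790.
RR = 0.82474 / 0.49790 = 1.65644
The risk among the exposed is 1.66 times that among the unexposed.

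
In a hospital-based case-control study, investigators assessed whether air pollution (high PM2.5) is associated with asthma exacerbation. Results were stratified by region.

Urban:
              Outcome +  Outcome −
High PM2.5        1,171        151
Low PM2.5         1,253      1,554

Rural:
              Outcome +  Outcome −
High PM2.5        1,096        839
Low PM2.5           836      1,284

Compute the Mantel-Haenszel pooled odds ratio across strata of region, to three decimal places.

OR_MH = Σ(aᵢdᵢ/nᵢ) / Σ(bᵢcᵢ/nᵢ), where nᵢ is the stratum total.
Stratum 1 (Urban): n = 4129; a·d/n = 1171·1554/4129 = 440.7203; b·c/n = 151·1253/4129 = 45.8230
Stratum 2 (Rural): n = 4055; a·d/n = 1096·1284/4055 = 347.0441; b·c/n = 839·836/4055 = 172.9726
OR_MH = (440.7203 + 347.0441) / (45.8230 + 172.9726) = 787.7644 / 218.7956 = 3.60046

3.600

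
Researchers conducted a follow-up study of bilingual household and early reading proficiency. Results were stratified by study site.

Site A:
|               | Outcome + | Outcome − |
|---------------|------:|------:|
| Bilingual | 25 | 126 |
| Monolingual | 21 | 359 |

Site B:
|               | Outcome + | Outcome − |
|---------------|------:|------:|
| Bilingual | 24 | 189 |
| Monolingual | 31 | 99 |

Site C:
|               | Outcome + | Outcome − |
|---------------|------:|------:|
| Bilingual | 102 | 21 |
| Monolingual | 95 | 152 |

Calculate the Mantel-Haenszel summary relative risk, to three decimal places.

RR_MH = Σ(aᵢ·n₀ᵢ/nᵢ) / Σ(cᵢ·n₁ᵢ/nᵢ), with n₁ᵢ = aᵢ+bᵢ (exposed), n₀ᵢ = cᵢ+dᵢ (unexposed), nᵢ = n₁ᵢ+n₀ᵢ.
Stratum 1 (Site A): n₁ = 151, n₀ = 380, n = 531; a·n₀/n = 25·380/531 = 17.8908; c·n₁/n = 21·151/531 = 5.9718
Stratum 2 (Site B): n₁ = 213, n₀ = 130, n = 343; a·n₀/n = 24·130/343 = 9.0962; c·n₁/n = 31·213/343 = 19.2507
Stratum 3 (Site C): n₁ = 123, n₀ = 247, n = 370; a·n₀/n = 102·247/370 = 68.0919; c·n₁/n = 95·123/370 = 31.5811
RR_MH = (17.8908 + 9.0962 + 68.0919) / (5.9718 + 19.2507 + 31.5811) = 95.0789 / 56.8036 = 1.67382

1.674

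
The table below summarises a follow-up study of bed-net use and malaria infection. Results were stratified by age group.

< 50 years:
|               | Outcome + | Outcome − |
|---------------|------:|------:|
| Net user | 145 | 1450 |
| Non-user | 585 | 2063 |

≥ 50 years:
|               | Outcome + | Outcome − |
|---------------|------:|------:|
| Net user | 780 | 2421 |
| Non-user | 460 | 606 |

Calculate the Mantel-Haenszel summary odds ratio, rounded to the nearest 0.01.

OR_MH = Σ(aᵢdᵢ/nᵢ) / Σ(bᵢcᵢ/nᵢ), where nᵢ is the stratum total.
Stratum 1 (< 50 years): n = 4243; a·d/n = 145·2063/4243 = 70.5008; b·c/n = 1450·585/4243 = 199.9175
Stratum 2 (≥ 50 years): n = 4267; a·d/n = 780·606/4267 = 110.7757; b·c/n = 2421·460/4267 = 260.9937
OR_MH = (70.5008 + 110.7757) / (199.9175 + 260.9937) = 181.2765 / 460.9112 = 0.39330

0.39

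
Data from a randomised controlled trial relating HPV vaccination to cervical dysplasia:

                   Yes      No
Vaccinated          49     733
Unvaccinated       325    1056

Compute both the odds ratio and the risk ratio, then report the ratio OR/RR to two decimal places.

0.82

Cells: a = 49, b = 733, c = 325, d = 1056.
OR = (49·1056)/(733·325) = 51744/238225 = 0.21721
Risk in exposed = 49/782 = 0.06266; risk in unexposed = 325/1381 = 0.23534; RR = 0.26626
OR/RR = 0.21721 / 0.26626 = 0.81578
The outcome is not rare, so the OR lies further from 1 than the RR.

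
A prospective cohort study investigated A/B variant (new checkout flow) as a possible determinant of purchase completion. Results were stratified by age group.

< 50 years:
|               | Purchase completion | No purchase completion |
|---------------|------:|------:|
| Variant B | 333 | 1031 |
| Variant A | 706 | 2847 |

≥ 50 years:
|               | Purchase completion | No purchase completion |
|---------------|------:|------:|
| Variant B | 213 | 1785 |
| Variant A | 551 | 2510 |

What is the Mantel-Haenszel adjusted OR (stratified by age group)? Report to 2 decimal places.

0.87

OR_MH = Σ(aᵢdᵢ/nᵢ) / Σ(bᵢcᵢ/nᵢ), where nᵢ is the stratum total.
Stratum 1 (< 50 years): n = 4917; a·d/n = 333·2847/4917 = 192.8109; b·c/n = 1031·706/4917 = 148.0346
Stratum 2 (≥ 50 years): n = 5059; a·d/n = 213·2510/5059 = 105.6790; b·c/n = 1785·551/5059 = 194.4129
OR_MH = (192.8109 + 105.6790) / (148.0346 + 194.4129) = 298.4898 / 342.4475 = 0.87164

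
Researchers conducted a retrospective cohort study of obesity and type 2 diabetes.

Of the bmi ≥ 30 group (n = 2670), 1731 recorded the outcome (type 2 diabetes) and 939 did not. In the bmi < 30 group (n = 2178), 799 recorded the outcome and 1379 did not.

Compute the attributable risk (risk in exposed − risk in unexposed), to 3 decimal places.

0.281

From the description: a = 1731, b = 939, c = 799, d = 1379.
Risk in exposed = 1731/2670 = 0.648315; risk in unexposed = 799/2178 = 0.366850.
Risk difference = 0.648315 − 0.366850 = 0.281464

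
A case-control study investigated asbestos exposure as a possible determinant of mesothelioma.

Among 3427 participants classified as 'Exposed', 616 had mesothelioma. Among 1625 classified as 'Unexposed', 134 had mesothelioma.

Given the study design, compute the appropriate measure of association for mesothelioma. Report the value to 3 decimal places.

From the description: a = 616, b = 2811, c = 134, d = 1491.
This is a case-control study: participants were sampled on outcome status, so risks in the source population cannot be estimated directly — relative risk is not valid here. The odds ratio is the appropriate measure.
OR = (a·d)/(b·c) = (616 × 1491) / (2811 × 134) = 918456 / 376674 = 2.43833

2.438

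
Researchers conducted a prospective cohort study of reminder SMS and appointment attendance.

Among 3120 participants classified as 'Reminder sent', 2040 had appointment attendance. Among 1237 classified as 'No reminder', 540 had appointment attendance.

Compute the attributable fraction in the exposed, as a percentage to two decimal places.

From the description: a = 2040, b = 1080, c = 540, d = 697.
Risk in exposed = 2040/3120 = 0.65385; risk in unexposed = 540/1237 = 0.43654.
RR = 0.65385/0.43654 = 1.49779
AR% = (RR − 1)/RR × 100 = (1.49779 − 1)/1.49779 × 100 = 33.2351%

33.24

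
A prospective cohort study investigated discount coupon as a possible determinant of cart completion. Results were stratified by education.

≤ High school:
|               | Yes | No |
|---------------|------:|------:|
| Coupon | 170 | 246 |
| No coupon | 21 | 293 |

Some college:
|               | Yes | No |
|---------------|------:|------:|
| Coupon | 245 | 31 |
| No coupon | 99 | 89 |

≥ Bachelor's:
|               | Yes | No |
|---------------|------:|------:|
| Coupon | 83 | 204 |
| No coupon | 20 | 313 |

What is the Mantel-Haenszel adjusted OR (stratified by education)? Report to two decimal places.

7.75

OR_MH = Σ(aᵢdᵢ/nᵢ) / Σ(bᵢcᵢ/nᵢ), where nᵢ is the stratum total.
Stratum 1 (≤ High school): n = 730; a·d/n = 170·293/730 = 68.2329; b·c/n = 246·21/730 = 7.0767
Stratum 2 (Some college): n = 464; a·d/n = 245·89/464 = 46.9935; b·c/n = 31·99/464 = 6.6142
Stratum 3 (≥ Bachelor's): n = 620; a·d/n = 83·313/620 = 41.9016; b·c/n = 204·20/620 = 6.5806
OR_MH = (68.2329 + 46.9935 + 41.9016) / (7.0767 + 6.6142 + 6.5806) = 157.1280 / 20.2716 = 7.75115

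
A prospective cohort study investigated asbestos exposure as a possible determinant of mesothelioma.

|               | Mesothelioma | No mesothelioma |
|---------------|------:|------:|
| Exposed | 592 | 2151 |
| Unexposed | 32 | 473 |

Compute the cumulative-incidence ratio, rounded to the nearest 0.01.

Cells: a = 592, b = 2151, c = 32, d = 473.
Risk in exposed = 592/2743 = 0.21582; risk in unexposed = 32/505 = 0.06337.
RR = 0.21582 / 0.06337 = 3.40594
The risk among the exposed is 3.41 times that among the unexposed.

3.41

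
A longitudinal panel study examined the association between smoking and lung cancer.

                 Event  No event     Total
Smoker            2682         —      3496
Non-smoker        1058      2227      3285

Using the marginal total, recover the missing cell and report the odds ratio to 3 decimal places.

6.935

The missing cell is in the exposed row: 3496 − 2682 = 814.
So a = 2682, b = 814, c = 1058, d = 2227.
OR = (a·d)/(b·c) = (2682 × 2227) / (814 × 1058) = 5972814 / 861212 = 6.93536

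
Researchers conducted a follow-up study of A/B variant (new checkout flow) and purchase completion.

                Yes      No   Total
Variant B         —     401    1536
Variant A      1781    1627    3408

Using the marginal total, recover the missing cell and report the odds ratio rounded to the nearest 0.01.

The missing cell is in the exposed row: 1536 − 401 = 1135.
So a = 1135, b = 401, c = 1781, d = 1627.
OR = (a·d)/(b·c) = (1135 × 1627) / (401 × 1781) = 1846645 / 714181 = 2.58568

2.59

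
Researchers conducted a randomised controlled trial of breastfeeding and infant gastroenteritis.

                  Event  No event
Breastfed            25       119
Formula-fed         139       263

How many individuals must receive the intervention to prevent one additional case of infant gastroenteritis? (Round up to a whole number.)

6

Risk in treated group = 25/144 = 0.17361; risk in control = 139/402 = 0.34577.
Absolute risk reduction = 0.34577 − 0.17361 = 0.17216
NNT = 1 / ARR = 1 / 0.17216 = 5.809 → round up → 6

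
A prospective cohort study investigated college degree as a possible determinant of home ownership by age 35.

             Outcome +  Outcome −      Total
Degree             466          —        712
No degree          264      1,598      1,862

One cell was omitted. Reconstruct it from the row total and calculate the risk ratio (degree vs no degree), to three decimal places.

The missing cell is in the exposed row: 712 − 466 = 246.
So a = 466, b = 246, c = 264, d = 1598.
RR = [a/(a+b)] / [c/(c+d)] = (466/712) / (264/1862) = 0.65449/0.14178 = 4.61617

4.616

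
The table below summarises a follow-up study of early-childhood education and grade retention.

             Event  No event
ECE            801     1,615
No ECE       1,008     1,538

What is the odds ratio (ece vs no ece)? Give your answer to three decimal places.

Cells: a = 801, b = 1615, c = 1008, d = 1538.
OR = (a·d)/(b·c) = (801 × 1538) / (1615 × 1008) = 1231938 / 1627920 = 0.75676
Exposure is associated with lower odds of grade retention (OR = 0.76 < 1).

0.757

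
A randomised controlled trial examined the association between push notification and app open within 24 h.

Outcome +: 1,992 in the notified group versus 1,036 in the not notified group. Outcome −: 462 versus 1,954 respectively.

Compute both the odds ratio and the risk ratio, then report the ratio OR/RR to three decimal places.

3.471

From the description: a = 1992, b = 462, c = 1036, d = 1954.
OR = (1992·1954)/(462·1036) = 3892368/478632 = 8.13228
Risk in exposed = 1992/2454 = 0.81174; risk in unexposed = 1036/2990 = 0.34649; RR = 2.34275
OR/RR = 8.13228 / 2.34275 = 3.47125
The outcome is not rare, so the OR lies further from 1 than the RR.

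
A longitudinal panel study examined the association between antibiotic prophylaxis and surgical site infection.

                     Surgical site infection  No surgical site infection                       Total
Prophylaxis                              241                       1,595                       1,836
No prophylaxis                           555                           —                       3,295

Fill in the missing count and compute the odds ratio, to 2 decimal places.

0.75

The missing cell is in the unexposed row: 3295 − 555 = 2740.
So a = 241, b = 1595, c = 555, d = 2740.
OR = (a·d)/(b·c) = (241 × 2740) / (1595 × 555) = 660340 / 885225 = 0.74596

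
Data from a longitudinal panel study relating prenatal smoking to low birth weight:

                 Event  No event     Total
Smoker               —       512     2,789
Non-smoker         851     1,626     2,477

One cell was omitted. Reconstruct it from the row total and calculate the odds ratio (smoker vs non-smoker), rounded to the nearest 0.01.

8.50

The missing cell is in the exposed row: 2789 − 512 = 2277.
So a = 2277, b = 512, c = 851, d = 1626.
OR = (a·d)/(b·c) = (2277 × 1626) / (512 × 851) = 3702402 / 435712 = 8.49736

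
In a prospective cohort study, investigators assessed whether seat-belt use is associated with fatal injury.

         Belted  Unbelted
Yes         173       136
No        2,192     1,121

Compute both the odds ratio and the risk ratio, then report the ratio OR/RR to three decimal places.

Reading the table with exposure as columns: a = 173 (Belted, case), b = 2192 (Belted, non-case), c = 136 (Unbelted, case), d = 1121.
OR = (173·1121)/(2192·136) = 193933/298112 = 0.65054
Risk in exposed = 173/2365 = 0.07315; risk in unexposed = 136/1257 = 0.10819; RR = 0.67610
OR/RR = 0.65054 / 0.67610 = 0.96219
The outcome is not rare, so the OR lies further from 1 than the RR.

0.962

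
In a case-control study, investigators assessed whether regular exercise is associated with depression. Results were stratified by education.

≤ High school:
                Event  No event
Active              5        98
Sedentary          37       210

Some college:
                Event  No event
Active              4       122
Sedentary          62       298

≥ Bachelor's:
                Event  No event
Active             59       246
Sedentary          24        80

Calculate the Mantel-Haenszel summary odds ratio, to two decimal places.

0.42

OR_MH = Σ(aᵢdᵢ/nᵢ) / Σ(bᵢcᵢ/nᵢ), where nᵢ is the stratum total.
Stratum 1 (≤ High school): n = 350; a·d/n = 5·210/350 = 3.0000; b·c/n = 98·37/350 = 10.3600
Stratum 2 (Some college): n = 486; a·d/n = 4·298/486 = 2.4527; b·c/n = 122·62/486 = 15.5638
Stratum 3 (≥ Bachelor's): n = 409; a·d/n = 59·80/409 = 11.5403; b·c/n = 246·24/409 = 14.4352
OR_MH = (3.0000 + 2.4527 + 11.5403) / (10.3600 + 15.5638 + 14.4352) = 16.9930 / 40.3590 = 0.42105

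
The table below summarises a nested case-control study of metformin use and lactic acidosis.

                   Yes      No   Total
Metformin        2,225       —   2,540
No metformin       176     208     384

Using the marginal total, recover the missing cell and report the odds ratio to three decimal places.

8.348

The missing cell is in the exposed row: 2540 − 2225 = 315.
So a = 2225, b = 315, c = 176, d = 208.
OR = (a·d)/(b·c) = (2225 × 208) / (315 × 176) = 462800 / 55440 = 8.34776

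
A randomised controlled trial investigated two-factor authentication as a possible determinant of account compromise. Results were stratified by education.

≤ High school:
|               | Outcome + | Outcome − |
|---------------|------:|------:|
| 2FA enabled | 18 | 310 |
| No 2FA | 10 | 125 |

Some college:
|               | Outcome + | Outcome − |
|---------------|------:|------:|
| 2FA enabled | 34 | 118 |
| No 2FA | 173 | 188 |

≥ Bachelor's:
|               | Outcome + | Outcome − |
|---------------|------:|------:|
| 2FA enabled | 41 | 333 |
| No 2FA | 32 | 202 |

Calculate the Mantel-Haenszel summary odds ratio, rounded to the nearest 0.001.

OR_MH = Σ(aᵢdᵢ/nᵢ) / Σ(bᵢcᵢ/nᵢ), where nᵢ is the stratum total.
Stratum 1 (≤ High school): n = 463; a·d/n = 18·125/463 = 4.8596; b·c/n = 310·10/463 = 6.6955
Stratum 2 (Some college): n = 513; a·d/n = 34·188/513 = 12.4600; b·c/n = 118·173/513 = 39.7934
Stratum 3 (≥ Bachelor's): n = 608; a·d/n = 41·202/608 = 13.6217; b·c/n = 333·32/608 = 17.5263
OR_MH = (4.8596 + 12.4600 + 13.6217) / (6.6955 + 39.7934 + 17.5263) = 30.9414 / 64.0152 = 0.48334

0.483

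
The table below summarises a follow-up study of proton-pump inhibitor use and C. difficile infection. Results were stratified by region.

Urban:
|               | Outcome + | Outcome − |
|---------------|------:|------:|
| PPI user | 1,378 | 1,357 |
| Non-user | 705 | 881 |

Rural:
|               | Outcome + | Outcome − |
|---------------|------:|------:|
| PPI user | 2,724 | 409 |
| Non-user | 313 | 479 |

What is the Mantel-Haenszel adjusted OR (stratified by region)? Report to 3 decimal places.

OR_MH = Σ(aᵢdᵢ/nᵢ) / Σ(bᵢcᵢ/nᵢ), where nᵢ is the stratum total.
Stratum 1 (Urban): n = 4321; a·d/n = 1378·881/4321 = 280.9576; b·c/n = 1357·705/4321 = 221.4036
Stratum 2 (Rural): n = 3925; a·d/n = 2724·479/3925 = 332.4321; b·c/n = 409·313/3925 = 32.6158
OR_MH = (280.9576 + 332.4321) / (221.4036 + 32.6158) = 613.3898 / 254.0194 = 2.41474

2.415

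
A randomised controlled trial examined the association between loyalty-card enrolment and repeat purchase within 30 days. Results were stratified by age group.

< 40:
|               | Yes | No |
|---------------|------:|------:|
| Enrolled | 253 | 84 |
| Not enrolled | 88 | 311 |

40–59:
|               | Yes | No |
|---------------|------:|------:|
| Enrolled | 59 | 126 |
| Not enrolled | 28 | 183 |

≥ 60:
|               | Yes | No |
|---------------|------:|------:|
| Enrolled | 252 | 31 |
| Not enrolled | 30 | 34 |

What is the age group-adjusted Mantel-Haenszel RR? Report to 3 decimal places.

2.763

RR_MH = Σ(aᵢ·n₀ᵢ/nᵢ) / Σ(cᵢ·n₁ᵢ/nᵢ), with n₁ᵢ = aᵢ+bᵢ (exposed), n₀ᵢ = cᵢ+dᵢ (unexposed), nᵢ = n₁ᵢ+n₀ᵢ.
Stratum 1 (< 40): n₁ = 337, n₀ = 399, n = 736; a·n₀/n = 253·399/736 = 137.1562; c·n₁/n = 88·337/736 = 40.2935
Stratum 2 (40–59): n₁ = 185, n₀ = 211, n = 396; a·n₀/n = 59·211/396 = 31.4369; c·n₁/n = 28·185/396 = 13.0808
Stratum 3 (≥ 60): n₁ = 283, n₀ = 64, n = 347; a·n₀/n = 252·64/347 = 46.4784; c·n₁/n = 30·283/347 = 24.4669
RR_MH = (137.1562 + 31.4369 + 46.4784) / (40.2935 + 13.0808 + 24.4669) = 215.0715 / 77.8411 = 2.76295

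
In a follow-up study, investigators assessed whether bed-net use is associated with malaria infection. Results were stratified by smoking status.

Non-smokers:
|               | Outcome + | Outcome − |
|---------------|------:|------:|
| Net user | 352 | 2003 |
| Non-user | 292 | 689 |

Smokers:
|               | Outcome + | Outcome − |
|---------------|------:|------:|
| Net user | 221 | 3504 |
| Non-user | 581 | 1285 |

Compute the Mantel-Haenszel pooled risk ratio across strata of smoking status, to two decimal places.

0.30

RR_MH = Σ(aᵢ·n₀ᵢ/nᵢ) / Σ(cᵢ·n₁ᵢ/nᵢ), with n₁ᵢ = aᵢ+bᵢ (exposed), n₀ᵢ = cᵢ+dᵢ (unexposed), nᵢ = n₁ᵢ+n₀ᵢ.
Stratum 1 (Non-smokers): n₁ = 2355, n₀ = 981, n = 3336; a·n₀/n = 352·981/3336 = 103.5108; c·n₁/n = 292·2355/3336 = 206.1331
Stratum 2 (Smokers): n₁ = 3725, n₀ = 1866, n = 5591; a·n₀/n = 221·1866/5591 = 73.7589; c·n₁/n = 581·3725/5591 = 387.0909
RR_MH = (103.5108 + 73.7589) / (206.1331 + 387.0909) = 177.2697 / 593.2240 = 0.29882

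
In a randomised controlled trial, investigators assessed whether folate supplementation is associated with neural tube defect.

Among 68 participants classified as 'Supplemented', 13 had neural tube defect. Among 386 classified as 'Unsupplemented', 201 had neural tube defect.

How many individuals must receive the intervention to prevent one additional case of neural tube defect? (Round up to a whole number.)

Risk in treated group = 13/68 = 0.19118; risk in control = 201/386 = 0.52073.
Absolute risk reduction = 0.52073 − 0.19118 = 0.32955
NNT = 1 / ARR = 1 / 0.32955 = 3.034 → round up → 4

4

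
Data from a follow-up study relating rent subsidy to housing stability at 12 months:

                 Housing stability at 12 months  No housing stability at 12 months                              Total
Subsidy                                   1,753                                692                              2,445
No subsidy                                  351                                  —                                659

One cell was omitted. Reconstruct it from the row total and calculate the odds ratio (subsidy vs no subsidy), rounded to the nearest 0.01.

The missing cell is in the unexposed row: 659 − 351 = 308.
So a = 1753, b = 692, c = 351, d = 308.
OR = (a·d)/(b·c) = (1753 × 308) / (692 × 351) = 539924 / 242892 = 2.22290

2.22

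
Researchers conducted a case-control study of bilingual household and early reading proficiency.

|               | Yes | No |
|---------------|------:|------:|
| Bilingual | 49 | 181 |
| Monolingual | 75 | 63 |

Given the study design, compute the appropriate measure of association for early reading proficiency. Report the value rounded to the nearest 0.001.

Cells: a = 49, b = 181, c = 75, d = 63.
This is a case-control study: participants were sampled on outcome status, so risks in the source population cannot be estimated directly — relative risk is not valid here. The odds ratio is the appropriate measure.
OR = (a·d)/(b·c) = (49 × 63) / (181 × 75) = 3087 / 13575 = 0.22740

0.227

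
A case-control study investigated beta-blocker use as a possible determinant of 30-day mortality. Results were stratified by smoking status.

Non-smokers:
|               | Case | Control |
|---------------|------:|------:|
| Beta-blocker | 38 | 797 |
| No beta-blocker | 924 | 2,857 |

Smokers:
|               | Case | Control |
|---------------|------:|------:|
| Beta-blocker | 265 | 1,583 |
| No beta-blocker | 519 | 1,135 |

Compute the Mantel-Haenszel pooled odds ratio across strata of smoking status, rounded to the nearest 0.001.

OR_MH = Σ(aᵢdᵢ/nᵢ) / Σ(bᵢcᵢ/nᵢ), where nᵢ is the stratum total.
Stratum 1 (Non-smokers): n = 4616; a·d/n = 38·2857/4616 = 23.5195; b·c/n = 797·924/4616 = 159.5381
Stratum 2 (Smokers): n = 3502; a·d/n = 265·1135/3502 = 85.8866; b·c/n = 1583·519/3502 = 234.6022
OR_MH = (23.5195 + 85.8866) / (159.5381 + 234.6022) = 109.4061 / 394.1404 = 0.27758

0.278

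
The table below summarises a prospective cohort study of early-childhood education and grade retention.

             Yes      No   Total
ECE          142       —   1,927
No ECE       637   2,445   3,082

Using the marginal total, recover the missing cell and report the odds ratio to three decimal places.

0.305

The missing cell is in the exposed row: 1927 − 142 = 1785.
So a = 142, b = 1785, c = 637, d = 2445.
OR = (a·d)/(b·c) = (142 × 2445) / (1785 × 637) = 347190 / 1137045 = 0.30534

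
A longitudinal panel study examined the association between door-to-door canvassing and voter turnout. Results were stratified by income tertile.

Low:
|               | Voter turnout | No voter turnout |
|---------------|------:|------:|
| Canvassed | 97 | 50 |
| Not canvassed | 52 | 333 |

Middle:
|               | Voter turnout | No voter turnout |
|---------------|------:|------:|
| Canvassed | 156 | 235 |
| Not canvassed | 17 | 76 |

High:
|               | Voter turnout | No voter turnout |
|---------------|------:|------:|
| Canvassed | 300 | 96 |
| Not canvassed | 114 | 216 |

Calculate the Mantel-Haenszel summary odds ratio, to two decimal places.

OR_MH = Σ(aᵢdᵢ/nᵢ) / Σ(bᵢcᵢ/nᵢ), where nᵢ is the stratum total.
Stratum 1 (Low): n = 532; a·d/n = 97·333/532 = 60.7162; b·c/n = 50·52/532 = 4.8872
Stratum 2 (Middle): n = 484; a·d/n = 156·76/484 = 24.4959; b·c/n = 235·17/484 = 8.2541
Stratum 3 (High): n = 726; a·d/n = 300·216/726 = 89.2562; b·c/n = 96·114/726 = 15.0744
OR_MH = (60.7162 + 24.4959 + 89.2562) / (4.8872 + 8.2541 + 15.0744) = 174.4682 / 28.2157 = 6.18337

6.18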